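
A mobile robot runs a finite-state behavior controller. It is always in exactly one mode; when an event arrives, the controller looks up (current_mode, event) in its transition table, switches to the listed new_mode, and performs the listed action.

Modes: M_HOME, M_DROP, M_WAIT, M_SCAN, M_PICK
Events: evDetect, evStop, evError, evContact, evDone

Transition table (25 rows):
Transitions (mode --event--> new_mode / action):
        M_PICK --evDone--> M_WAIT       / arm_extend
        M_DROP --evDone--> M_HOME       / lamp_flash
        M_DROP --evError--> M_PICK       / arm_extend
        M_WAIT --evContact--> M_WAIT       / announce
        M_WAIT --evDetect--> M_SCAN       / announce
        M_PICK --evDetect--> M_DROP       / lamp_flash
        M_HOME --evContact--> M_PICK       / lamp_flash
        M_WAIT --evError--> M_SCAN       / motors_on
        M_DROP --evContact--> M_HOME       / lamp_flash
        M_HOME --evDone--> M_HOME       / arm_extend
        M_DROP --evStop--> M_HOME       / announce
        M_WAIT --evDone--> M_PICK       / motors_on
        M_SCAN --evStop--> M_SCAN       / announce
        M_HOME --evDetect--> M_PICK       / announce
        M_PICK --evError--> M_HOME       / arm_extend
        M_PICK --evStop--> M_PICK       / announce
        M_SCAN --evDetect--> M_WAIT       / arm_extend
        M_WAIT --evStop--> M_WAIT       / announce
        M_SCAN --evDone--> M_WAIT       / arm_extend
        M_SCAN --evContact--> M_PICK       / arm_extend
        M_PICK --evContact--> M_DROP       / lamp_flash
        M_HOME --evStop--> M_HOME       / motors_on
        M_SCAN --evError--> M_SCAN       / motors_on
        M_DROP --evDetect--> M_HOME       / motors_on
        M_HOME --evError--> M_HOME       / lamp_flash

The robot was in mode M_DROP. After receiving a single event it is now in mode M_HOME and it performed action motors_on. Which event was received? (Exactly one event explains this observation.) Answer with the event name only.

try evDetect: (M_DROP, evDetect) → (M_HOME, motors_on)  ← matches
try evStop: (M_DROP, evStop) → (M_HOME, announce)
try evError: (M_DROP, evError) → (M_PICK, arm_extend)
try evContact: (M_DROP, evContact) → (M_HOME, lamp_flash)
try evDone: (M_DROP, evDone) → (M_HOME, lamp_flash)

evDetect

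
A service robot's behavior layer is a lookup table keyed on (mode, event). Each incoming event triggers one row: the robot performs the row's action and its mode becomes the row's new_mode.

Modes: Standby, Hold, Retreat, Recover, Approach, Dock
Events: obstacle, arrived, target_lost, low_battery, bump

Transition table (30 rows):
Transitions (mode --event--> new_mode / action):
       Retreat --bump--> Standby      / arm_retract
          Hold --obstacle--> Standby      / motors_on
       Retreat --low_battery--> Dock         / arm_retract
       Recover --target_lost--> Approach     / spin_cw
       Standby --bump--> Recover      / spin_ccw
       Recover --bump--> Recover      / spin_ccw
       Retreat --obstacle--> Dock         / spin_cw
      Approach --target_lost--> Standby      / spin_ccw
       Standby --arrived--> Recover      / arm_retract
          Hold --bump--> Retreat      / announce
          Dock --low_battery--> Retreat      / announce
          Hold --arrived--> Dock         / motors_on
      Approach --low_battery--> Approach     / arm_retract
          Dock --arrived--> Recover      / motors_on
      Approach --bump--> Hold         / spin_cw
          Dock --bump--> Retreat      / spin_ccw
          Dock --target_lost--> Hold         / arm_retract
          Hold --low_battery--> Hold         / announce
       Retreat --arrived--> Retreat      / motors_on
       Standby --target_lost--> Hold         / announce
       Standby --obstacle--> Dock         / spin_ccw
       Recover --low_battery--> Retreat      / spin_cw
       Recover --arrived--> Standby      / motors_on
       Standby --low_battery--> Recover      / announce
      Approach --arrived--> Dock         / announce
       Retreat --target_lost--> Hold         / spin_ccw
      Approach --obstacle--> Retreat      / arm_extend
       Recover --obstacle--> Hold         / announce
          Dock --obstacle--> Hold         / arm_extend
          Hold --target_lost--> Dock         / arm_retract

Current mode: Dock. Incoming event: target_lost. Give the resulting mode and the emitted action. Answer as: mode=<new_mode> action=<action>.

mode=Hold action=arm_retract

current mode = Dock; filter table to that mode:
  (Dock, low_battery) → (Retreat, announce)
  (Dock, arrived) → (Recover, motors_on)
  (Dock, bump) → (Retreat, spin_ccw)
  (Dock, target_lost) → (Hold, arm_retract)  ← event matches
  (Dock, obstacle) → (Hold, arm_extend)
event = target_lost selects (Hold, arm_retract)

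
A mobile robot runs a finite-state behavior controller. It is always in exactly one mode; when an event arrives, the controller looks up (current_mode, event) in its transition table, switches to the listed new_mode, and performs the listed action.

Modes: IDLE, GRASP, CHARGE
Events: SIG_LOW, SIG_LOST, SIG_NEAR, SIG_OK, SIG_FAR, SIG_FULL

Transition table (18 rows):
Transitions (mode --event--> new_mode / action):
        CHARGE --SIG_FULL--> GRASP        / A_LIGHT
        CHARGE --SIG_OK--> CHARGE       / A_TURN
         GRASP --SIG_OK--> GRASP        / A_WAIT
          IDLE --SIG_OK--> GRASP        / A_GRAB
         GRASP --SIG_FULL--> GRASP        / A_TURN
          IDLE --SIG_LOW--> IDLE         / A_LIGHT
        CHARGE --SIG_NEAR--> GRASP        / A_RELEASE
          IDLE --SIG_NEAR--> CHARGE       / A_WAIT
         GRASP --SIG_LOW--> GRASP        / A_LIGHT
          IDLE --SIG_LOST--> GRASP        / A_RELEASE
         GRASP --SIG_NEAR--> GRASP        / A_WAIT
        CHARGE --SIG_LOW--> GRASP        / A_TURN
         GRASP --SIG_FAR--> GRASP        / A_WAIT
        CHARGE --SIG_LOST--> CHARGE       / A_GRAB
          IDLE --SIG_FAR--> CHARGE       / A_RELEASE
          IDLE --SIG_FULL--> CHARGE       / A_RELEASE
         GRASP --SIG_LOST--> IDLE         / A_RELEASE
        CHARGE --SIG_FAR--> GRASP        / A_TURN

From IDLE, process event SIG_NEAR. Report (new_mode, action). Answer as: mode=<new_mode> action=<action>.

current mode = IDLE; filter table to that mode:
  (IDLE, SIG_OK) → (GRASP, A_GRAB)
  (IDLE, SIG_LOW) → (IDLE, A_LIGHT)
  (IDLE, SIG_NEAR) → (CHARGE, A_WAIT)  ← event matches
  (IDLE, SIG_LOST) → (GRASP, A_RELEASE)
  (IDLE, SIG_FAR) → (CHARGE, A_RELEASE)
  (IDLE, SIG_FULL) → (CHARGE, A_RELEASE)
event = SIG_NEAR selects (CHARGE, A_WAIT)

mode=CHARGE action=A_WAIT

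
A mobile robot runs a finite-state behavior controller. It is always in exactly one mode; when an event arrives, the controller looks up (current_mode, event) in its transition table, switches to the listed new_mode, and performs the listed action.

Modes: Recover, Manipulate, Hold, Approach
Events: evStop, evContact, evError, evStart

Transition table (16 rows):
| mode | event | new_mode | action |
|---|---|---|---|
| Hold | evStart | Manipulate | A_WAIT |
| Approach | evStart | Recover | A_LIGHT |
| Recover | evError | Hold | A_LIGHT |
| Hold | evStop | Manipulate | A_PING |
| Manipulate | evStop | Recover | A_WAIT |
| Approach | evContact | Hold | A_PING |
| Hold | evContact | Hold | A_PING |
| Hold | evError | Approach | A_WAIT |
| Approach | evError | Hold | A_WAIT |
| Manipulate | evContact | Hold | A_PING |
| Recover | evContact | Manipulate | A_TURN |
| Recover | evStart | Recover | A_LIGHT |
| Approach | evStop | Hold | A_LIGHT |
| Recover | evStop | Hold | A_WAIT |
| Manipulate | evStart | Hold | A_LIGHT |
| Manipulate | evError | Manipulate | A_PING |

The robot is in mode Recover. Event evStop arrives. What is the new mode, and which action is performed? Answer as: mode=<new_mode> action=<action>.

current mode = Recover; filter table to that mode:
  (Recover, evError) → (Hold, A_LIGHT)
  (Recover, evContact) → (Manipulate, A_TURN)
  (Recover, evStart) → (Recover, A_LIGHT)
  (Recover, evStop) → (Hold, A_WAIT)  ← event matches
event = evStop selects (Hold, A_WAIT)

mode=Hold action=A_WAIT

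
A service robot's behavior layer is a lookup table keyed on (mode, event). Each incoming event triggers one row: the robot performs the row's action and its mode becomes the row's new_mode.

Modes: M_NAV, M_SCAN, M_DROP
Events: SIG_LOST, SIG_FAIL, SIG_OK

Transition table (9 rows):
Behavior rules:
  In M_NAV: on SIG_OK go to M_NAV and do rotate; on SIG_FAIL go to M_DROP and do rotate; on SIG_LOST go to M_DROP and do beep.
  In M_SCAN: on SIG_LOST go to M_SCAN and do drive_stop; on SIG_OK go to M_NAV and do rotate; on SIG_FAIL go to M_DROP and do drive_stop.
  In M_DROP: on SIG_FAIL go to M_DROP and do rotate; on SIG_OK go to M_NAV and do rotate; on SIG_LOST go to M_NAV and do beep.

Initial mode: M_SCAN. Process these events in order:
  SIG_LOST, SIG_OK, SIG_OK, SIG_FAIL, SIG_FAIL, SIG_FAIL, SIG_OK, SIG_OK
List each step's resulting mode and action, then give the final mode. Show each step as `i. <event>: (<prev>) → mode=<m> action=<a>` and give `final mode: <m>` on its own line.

final mode: M_NAV

1. SIG_LOST: (M_SCAN) → mode=M_SCAN action=drive_stop
2. SIG_OK: (M_SCAN) → mode=M_NAV action=rotate
3. SIG_OK: (M_NAV) → mode=M_NAV action=rotate
4. SIG_FAIL: (M_NAV) → mode=M_DROP action=rotate
5. SIG_FAIL: (M_DROP) → mode=M_DROP action=rotate
6. SIG_FAIL: (M_DROP) → mode=M_DROP action=rotate
7. SIG_OK: (M_DROP) → mode=M_NAV action=rotate
8. SIG_OK: (M_NAV) → mode=M_NAV action=rotate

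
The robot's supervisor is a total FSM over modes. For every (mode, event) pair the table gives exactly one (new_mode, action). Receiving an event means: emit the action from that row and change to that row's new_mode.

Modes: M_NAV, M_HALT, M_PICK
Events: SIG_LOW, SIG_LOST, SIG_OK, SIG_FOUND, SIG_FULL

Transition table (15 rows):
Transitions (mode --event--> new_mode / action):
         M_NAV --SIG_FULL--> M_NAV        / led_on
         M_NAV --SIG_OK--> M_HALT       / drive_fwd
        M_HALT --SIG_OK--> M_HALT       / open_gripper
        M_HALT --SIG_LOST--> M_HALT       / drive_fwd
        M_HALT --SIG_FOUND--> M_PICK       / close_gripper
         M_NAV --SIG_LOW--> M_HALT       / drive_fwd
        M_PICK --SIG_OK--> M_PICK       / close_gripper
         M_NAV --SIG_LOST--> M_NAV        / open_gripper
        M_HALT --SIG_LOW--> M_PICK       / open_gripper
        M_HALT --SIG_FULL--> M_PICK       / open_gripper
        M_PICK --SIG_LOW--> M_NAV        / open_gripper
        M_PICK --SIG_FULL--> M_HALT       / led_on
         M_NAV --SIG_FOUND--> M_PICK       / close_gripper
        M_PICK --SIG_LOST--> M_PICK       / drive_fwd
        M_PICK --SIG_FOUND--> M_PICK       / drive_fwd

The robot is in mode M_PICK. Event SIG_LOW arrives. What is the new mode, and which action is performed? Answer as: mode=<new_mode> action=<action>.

current mode = M_PICK; filter table to that mode:
  (M_PICK, SIG_OK) → (M_PICK, close_gripper)
  (M_PICK, SIG_LOW) → (M_NAV, open_gripper)  ← event matches
  (M_PICK, SIG_FULL) → (M_HALT, led_on)
  (M_PICK, SIG_LOST) → (M_PICK, drive_fwd)
  (M_PICK, SIG_FOUND) → (M_PICK, drive_fwd)
event = SIG_LOW selects (M_NAV, open_gripper)

mode=M_NAV action=open_gripper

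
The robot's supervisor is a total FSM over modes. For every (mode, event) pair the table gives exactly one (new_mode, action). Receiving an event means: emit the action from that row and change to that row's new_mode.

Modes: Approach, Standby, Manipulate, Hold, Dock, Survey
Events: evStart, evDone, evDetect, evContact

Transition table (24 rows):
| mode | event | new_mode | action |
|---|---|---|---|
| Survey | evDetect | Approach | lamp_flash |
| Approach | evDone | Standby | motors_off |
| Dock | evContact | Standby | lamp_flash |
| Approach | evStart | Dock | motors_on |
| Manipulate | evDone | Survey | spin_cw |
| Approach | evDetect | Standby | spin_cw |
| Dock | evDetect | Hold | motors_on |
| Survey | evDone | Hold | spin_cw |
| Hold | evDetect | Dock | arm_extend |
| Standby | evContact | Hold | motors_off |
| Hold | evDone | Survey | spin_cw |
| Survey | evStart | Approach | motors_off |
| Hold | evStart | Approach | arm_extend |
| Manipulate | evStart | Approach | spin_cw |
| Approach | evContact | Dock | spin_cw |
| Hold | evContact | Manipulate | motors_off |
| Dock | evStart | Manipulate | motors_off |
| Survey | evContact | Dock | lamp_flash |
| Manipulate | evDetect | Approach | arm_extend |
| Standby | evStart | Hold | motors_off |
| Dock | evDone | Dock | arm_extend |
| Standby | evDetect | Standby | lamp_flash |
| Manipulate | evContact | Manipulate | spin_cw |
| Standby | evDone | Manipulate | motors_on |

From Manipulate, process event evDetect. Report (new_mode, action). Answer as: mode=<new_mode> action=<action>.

mode=Approach action=arm_extend

current mode = Manipulate; filter table to that mode:
  (Manipulate, evDone) → (Survey, spin_cw)
  (Manipulate, evStart) → (Approach, spin_cw)
  (Manipulate, evDetect) → (Approach, arm_extend)  ← event matches
  (Manipulate, evContact) → (Manipulate, spin_cw)
event = evDetect selects (Approach, arm_extend)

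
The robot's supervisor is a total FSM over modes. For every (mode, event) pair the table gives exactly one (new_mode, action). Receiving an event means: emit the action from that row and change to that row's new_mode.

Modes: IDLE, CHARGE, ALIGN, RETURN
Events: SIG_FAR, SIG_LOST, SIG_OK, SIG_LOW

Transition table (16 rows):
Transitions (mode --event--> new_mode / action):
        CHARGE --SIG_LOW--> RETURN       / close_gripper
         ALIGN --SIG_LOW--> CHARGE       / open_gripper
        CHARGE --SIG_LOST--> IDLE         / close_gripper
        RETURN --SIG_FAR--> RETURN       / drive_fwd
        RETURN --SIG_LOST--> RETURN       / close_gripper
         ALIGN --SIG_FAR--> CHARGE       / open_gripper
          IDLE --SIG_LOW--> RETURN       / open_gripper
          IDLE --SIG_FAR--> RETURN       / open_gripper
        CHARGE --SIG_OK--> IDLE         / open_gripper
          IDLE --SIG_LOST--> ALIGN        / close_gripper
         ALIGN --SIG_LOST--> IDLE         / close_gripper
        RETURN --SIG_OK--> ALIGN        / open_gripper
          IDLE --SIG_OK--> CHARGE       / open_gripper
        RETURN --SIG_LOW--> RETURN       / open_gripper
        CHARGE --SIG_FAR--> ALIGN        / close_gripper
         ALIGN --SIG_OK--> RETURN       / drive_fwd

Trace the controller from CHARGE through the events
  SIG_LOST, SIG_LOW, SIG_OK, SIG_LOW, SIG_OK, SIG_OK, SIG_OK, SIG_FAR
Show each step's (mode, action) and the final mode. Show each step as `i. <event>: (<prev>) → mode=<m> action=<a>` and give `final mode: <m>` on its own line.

final mode: RETURN

1. SIG_LOST: (CHARGE) → mode=IDLE action=close_gripper
2. SIG_LOW: (IDLE) → mode=RETURN action=open_gripper
3. SIG_OK: (RETURN) → mode=ALIGN action=open_gripper
4. SIG_LOW: (ALIGN) → mode=CHARGE action=open_gripper
5. SIG_OK: (CHARGE) → mode=IDLE action=open_gripper
6. SIG_OK: (IDLE) → mode=CHARGE action=open_gripper
7. SIG_OK: (CHARGE) → mode=IDLE action=open_gripper
8. SIG_FAR: (IDLE) → mode=RETURN action=open_gripper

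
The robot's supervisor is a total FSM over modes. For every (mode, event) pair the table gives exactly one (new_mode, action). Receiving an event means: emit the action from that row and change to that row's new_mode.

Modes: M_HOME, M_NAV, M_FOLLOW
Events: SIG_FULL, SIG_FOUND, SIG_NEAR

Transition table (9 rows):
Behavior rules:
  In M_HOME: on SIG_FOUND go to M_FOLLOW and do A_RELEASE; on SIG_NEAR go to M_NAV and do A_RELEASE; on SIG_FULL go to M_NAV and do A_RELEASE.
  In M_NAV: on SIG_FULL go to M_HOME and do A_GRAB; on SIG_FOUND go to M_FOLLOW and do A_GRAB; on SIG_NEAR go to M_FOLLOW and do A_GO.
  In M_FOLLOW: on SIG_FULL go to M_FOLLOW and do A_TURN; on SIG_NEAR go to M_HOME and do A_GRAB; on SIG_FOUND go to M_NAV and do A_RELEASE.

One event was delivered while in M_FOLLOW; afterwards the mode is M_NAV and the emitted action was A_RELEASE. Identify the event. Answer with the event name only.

try SIG_FULL: (M_FOLLOW, SIG_FULL) → (M_FOLLOW, A_TURN)
try SIG_FOUND: (M_FOLLOW, SIG_FOUND) → (M_NAV, A_RELEASE)  ← matches
try SIG_NEAR: (M_FOLLOW, SIG_NEAR) → (M_HOME, A_GRAB)

SIG_FOUND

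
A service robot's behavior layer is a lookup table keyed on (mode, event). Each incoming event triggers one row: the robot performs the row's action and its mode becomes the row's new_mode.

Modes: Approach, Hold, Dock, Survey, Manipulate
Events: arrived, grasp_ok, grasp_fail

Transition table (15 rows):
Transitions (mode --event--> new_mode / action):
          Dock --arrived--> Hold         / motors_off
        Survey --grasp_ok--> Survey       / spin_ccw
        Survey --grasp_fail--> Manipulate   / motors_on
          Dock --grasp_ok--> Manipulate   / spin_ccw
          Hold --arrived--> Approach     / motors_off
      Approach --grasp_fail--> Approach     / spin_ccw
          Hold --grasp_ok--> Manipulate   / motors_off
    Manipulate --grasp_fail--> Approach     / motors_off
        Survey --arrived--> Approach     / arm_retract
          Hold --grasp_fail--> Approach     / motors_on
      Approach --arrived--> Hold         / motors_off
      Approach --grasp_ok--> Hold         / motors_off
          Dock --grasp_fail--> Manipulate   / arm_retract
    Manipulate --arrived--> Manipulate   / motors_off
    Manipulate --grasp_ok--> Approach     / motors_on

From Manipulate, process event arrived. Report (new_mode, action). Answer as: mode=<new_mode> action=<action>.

current mode = Manipulate; filter table to that mode:
  (Manipulate, grasp_fail) → (Approach, motors_off)
  (Manipulate, arrived) → (Manipulate, motors_off)  ← event matches
  (Manipulate, grasp_ok) → (Approach, motors_on)
event = arrived selects (Manipulate, motors_off)

mode=Manipulate action=motors_off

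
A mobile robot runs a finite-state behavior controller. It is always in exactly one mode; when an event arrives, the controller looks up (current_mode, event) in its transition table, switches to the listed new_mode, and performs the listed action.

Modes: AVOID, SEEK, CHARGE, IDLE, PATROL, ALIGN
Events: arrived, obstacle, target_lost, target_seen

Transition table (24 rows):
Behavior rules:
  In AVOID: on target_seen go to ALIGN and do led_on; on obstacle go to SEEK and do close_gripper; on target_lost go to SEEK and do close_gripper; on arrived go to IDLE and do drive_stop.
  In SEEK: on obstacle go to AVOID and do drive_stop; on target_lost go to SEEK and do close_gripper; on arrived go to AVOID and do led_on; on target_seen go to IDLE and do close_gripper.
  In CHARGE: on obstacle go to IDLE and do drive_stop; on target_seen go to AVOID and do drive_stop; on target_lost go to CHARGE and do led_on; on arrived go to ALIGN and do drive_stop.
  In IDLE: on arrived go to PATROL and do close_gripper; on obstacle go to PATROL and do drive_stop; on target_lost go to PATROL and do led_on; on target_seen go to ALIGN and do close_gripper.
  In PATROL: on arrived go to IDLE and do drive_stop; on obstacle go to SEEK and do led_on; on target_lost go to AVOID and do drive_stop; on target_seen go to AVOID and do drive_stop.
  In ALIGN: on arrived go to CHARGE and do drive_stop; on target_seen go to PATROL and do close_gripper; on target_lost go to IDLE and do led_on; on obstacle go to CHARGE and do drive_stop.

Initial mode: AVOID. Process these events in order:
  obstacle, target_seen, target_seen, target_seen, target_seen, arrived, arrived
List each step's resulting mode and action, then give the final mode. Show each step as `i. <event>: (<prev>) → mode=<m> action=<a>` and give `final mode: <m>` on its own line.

final mode: PATROL

1. obstacle: (AVOID) → mode=SEEK action=close_gripper
2. target_seen: (SEEK) → mode=IDLE action=close_gripper
3. target_seen: (IDLE) → mode=ALIGN action=close_gripper
4. target_seen: (ALIGN) → mode=PATROL action=close_gripper
5. target_seen: (PATROL) → mode=AVOID action=drive_stop
6. arrived: (AVOID) → mode=IDLE action=drive_stop
7. arrived: (IDLE) → mode=PATROL action=close_gripper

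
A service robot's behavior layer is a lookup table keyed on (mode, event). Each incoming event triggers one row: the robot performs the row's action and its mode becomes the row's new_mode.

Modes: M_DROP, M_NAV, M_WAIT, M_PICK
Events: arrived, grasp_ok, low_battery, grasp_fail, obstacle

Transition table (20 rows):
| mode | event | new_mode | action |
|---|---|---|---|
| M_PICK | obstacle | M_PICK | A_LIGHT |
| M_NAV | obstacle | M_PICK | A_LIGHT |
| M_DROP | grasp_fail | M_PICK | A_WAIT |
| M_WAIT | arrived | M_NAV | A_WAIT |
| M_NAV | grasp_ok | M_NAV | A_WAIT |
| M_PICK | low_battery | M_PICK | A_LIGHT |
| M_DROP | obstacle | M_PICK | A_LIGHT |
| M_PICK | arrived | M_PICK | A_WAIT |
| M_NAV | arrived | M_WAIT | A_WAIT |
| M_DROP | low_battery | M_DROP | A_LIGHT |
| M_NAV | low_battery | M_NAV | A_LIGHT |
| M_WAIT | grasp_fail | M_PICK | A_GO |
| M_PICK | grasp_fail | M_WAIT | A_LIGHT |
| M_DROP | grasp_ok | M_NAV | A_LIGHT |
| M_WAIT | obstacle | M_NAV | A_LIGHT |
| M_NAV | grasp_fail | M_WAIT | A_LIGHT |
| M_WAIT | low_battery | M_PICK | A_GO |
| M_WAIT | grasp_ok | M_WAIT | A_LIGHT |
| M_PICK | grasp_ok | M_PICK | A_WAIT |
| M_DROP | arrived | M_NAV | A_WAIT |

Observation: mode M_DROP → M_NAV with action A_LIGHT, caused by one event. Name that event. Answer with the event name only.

try arrived: (M_DROP, arrived) → (M_NAV, A_WAIT)
try grasp_ok: (M_DROP, grasp_ok) → (M_NAV, A_LIGHT)  ← matches
try low_battery: (M_DROP, low_battery) → (M_DROP, A_LIGHT)
try grasp_fail: (M_DROP, grasp_fail) → (M_PICK, A_WAIT)
try obstacle: (M_DROP, obstacle) → (M_PICK, A_LIGHT)

grasp_ok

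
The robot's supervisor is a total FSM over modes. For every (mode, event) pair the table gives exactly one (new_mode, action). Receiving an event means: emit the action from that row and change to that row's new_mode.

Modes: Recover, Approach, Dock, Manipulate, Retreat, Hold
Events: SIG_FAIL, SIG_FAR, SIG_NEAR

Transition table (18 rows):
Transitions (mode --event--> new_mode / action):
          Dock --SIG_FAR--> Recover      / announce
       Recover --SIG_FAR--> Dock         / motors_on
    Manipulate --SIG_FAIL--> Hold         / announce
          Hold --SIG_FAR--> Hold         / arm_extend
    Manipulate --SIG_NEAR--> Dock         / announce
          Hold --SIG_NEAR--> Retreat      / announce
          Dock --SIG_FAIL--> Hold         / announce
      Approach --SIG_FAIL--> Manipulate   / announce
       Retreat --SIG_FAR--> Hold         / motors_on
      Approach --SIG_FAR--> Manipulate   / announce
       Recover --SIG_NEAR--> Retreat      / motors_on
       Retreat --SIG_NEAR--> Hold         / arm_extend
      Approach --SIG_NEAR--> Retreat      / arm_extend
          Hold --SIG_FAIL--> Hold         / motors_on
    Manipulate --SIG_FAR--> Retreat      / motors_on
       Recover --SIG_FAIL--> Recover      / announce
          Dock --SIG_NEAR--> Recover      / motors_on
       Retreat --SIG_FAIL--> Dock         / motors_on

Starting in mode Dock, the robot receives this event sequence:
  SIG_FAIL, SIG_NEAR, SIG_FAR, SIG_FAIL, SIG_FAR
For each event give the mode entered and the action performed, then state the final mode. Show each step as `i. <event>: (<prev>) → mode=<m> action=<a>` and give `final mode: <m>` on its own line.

1. SIG_FAIL: (Dock) → mode=Hold action=announce
2. SIG_NEAR: (Hold) → mode=Retreat action=announce
3. SIG_FAR: (Retreat) → mode=Hold action=motors_on
4. SIG_FAIL: (Hold) → mode=Hold action=motors_on
5. SIG_FAR: (Hold) → mode=Hold action=arm_extend

final mode: Hold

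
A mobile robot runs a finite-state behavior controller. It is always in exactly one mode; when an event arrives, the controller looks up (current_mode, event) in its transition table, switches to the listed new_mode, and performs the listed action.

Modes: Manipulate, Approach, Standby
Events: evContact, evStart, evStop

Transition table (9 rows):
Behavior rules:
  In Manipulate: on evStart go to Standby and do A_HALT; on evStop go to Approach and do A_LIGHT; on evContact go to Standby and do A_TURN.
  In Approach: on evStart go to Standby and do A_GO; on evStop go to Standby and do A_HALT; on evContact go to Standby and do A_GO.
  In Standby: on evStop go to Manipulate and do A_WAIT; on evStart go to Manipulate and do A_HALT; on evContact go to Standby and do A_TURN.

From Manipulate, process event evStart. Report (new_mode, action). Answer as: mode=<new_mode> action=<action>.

mode=Standby action=A_HALT

current mode = Manipulate; filter table to that mode:
  (Manipulate, evStart) → (Standby, A_HALT)  ← event matches
  (Manipulate, evStop) → (Approach, A_LIGHT)
  (Manipulate, evContact) → (Standby, A_TURN)
event = evStart selects (Standby, A_HALT)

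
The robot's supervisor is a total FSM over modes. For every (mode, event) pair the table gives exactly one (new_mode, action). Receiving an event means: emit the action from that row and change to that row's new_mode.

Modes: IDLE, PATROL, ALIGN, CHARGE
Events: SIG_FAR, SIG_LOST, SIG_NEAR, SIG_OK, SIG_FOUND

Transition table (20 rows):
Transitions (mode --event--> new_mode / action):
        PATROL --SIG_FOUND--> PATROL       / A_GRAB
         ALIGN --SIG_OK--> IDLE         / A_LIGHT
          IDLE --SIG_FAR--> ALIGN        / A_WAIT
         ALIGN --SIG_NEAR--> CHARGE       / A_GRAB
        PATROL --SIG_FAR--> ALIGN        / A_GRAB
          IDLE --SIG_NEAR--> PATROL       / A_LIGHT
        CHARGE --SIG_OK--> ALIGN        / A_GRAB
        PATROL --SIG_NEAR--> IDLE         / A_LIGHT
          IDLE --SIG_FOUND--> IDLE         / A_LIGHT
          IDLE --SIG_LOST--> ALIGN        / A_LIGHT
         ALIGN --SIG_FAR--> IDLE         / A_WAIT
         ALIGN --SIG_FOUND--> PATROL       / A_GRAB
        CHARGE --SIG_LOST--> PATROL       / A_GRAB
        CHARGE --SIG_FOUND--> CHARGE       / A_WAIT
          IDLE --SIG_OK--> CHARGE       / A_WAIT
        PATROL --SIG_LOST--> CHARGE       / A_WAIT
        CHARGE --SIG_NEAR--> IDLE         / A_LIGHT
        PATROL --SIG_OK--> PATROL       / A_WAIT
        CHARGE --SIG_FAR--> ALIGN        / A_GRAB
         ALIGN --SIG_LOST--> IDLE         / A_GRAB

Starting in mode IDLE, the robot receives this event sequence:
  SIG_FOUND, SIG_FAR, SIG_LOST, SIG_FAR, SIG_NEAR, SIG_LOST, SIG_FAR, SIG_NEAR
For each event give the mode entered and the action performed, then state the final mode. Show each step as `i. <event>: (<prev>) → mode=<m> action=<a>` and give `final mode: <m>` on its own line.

final mode: CHARGE

1. SIG_FOUND: (IDLE) → mode=IDLE action=A_LIGHT
2. SIG_FAR: (IDLE) → mode=ALIGN action=A_WAIT
3. SIG_LOST: (ALIGN) → mode=IDLE action=A_GRAB
4. SIG_FAR: (IDLE) → mode=ALIGN action=A_WAIT
5. SIG_NEAR: (ALIGN) → mode=CHARGE action=A_GRAB
6. SIG_LOST: (CHARGE) → mode=PATROL action=A_GRAB
7. SIG_FAR: (PATROL) → mode=ALIGN action=A_GRAB
8. SIG_NEAR: (ALIGN) → mode=CHARGE action=A_GRAB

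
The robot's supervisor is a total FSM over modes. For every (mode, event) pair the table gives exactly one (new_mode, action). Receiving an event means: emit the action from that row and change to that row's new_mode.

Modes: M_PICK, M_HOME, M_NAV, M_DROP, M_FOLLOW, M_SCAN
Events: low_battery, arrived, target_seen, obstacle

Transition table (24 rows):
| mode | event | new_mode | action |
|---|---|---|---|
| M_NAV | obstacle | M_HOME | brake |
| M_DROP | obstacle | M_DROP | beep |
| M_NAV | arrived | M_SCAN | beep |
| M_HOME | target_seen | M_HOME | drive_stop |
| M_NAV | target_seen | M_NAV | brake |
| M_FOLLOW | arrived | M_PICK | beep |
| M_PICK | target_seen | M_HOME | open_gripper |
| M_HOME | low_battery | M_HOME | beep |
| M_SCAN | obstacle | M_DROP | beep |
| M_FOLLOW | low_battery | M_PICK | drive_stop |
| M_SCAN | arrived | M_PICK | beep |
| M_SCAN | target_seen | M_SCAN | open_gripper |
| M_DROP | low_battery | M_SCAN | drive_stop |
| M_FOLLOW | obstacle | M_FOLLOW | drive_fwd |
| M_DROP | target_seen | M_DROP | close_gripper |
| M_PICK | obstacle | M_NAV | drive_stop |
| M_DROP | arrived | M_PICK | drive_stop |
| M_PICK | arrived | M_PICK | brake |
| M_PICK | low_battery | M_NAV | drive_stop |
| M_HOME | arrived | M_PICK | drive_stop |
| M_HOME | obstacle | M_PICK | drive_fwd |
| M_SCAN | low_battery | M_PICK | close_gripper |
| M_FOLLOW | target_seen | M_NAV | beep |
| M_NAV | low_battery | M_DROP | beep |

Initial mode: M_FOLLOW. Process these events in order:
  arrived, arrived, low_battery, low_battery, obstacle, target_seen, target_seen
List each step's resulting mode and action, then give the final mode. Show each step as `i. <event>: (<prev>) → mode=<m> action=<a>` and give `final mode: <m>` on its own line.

1. arrived: (M_FOLLOW) → mode=M_PICK action=beep
2. arrived: (M_PICK) → mode=M_PICK action=brake
3. low_battery: (M_PICK) → mode=M_NAV action=drive_stop
4. low_battery: (M_NAV) → mode=M_DROP action=beep
5. obstacle: (M_DROP) → mode=M_DROP action=beep
6. target_seen: (M_DROP) → mode=M_DROP action=close_gripper
7. target_seen: (M_DROP) → mode=M_DROP action=close_gripper

final mode: M_DROP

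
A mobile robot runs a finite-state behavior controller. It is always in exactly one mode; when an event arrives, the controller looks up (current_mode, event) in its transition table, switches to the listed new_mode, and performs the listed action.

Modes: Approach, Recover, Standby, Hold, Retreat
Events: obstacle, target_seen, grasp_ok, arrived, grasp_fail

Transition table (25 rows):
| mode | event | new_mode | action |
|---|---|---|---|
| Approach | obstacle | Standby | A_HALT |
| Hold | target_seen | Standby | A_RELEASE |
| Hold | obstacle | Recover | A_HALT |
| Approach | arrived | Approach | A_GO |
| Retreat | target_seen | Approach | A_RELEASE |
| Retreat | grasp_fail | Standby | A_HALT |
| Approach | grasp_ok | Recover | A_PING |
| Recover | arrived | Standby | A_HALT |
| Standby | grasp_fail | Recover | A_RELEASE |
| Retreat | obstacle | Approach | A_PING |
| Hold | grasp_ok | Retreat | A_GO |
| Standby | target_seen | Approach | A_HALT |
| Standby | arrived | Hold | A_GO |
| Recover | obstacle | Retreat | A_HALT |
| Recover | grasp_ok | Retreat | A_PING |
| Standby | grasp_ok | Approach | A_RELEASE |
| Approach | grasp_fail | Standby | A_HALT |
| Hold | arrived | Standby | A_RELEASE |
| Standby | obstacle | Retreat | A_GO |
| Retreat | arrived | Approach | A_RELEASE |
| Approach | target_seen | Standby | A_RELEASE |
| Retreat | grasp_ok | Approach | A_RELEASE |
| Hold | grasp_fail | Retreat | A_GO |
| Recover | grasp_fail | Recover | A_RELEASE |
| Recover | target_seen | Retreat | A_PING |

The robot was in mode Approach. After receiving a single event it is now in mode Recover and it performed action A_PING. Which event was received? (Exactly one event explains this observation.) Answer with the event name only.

grasp_ok

try obstacle: (Approach, obstacle) → (Standby, A_HALT)
try target_seen: (Approach, target_seen) → (Standby, A_RELEASE)
try grasp_ok: (Approach, grasp_ok) → (Recover, A_PING)  ← matches
try arrived: (Approach, arrived) → (Approach, A_GO)
try grasp_fail: (Approach, grasp_fail) → (Standby, A_HALT)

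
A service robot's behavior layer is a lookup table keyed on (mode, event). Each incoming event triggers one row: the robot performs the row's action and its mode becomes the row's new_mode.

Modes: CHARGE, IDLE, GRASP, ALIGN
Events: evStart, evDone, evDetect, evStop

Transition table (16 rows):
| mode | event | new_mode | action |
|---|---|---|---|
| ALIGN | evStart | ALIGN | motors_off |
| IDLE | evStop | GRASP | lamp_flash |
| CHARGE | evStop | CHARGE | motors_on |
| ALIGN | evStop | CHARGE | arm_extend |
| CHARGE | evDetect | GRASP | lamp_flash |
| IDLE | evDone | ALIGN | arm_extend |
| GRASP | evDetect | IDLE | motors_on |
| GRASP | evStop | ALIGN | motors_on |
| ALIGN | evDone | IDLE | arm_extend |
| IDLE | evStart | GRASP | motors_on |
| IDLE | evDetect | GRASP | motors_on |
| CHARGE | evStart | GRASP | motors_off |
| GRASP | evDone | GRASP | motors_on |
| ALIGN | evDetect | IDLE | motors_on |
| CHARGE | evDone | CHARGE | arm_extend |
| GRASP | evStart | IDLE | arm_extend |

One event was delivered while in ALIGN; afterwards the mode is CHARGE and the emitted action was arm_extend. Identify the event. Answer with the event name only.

try evStart: (ALIGN, evStart) → (ALIGN, motors_off)
try evDone: (ALIGN, evDone) → (IDLE, arm_extend)
try evDetect: (ALIGN, evDetect) → (IDLE, motors_on)
try evStop: (ALIGN, evStop) → (CHARGE, arm_extend)  ← matches

evStop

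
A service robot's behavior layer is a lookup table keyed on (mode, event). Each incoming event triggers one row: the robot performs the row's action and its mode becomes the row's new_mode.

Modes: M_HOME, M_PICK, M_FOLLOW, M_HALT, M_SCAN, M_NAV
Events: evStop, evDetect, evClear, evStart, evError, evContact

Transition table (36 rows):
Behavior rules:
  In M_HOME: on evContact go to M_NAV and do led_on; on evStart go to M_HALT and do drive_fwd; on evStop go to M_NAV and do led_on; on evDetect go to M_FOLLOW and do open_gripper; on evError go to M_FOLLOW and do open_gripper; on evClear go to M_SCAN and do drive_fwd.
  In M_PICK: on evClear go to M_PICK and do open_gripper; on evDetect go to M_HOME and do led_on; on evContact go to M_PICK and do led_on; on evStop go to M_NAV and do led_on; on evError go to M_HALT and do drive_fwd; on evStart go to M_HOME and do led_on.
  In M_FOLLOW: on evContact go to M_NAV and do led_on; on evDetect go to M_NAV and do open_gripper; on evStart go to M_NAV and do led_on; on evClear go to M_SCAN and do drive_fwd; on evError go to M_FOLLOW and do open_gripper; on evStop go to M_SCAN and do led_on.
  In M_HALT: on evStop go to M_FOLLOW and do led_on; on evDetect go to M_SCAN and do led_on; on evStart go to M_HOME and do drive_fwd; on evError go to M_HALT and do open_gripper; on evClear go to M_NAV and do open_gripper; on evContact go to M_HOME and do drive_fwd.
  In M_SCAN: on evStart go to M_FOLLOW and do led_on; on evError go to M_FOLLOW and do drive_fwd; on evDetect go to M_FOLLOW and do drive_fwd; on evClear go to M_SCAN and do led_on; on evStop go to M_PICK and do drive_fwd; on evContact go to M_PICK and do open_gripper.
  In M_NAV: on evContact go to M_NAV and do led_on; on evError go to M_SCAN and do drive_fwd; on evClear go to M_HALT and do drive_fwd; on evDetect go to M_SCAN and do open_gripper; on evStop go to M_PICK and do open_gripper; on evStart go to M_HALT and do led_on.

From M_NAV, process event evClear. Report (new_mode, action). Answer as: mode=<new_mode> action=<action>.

current mode = M_NAV; filter table to that mode:
  (M_NAV, evContact) → (M_NAV, led_on)
  (M_NAV, evError) → (M_SCAN, drive_fwd)
  (M_NAV, evClear) → (M_HALT, drive_fwd)  ← event matches
  (M_NAV, evDetect) → (M_SCAN, open_gripper)
  (M_NAV, evStop) → (M_PICK, open_gripper)
  (M_NAV, evStart) → (M_HALT, led_on)
event = evClear selects (M_HALT, drive_fwd)

mode=M_HALT action=drive_fwd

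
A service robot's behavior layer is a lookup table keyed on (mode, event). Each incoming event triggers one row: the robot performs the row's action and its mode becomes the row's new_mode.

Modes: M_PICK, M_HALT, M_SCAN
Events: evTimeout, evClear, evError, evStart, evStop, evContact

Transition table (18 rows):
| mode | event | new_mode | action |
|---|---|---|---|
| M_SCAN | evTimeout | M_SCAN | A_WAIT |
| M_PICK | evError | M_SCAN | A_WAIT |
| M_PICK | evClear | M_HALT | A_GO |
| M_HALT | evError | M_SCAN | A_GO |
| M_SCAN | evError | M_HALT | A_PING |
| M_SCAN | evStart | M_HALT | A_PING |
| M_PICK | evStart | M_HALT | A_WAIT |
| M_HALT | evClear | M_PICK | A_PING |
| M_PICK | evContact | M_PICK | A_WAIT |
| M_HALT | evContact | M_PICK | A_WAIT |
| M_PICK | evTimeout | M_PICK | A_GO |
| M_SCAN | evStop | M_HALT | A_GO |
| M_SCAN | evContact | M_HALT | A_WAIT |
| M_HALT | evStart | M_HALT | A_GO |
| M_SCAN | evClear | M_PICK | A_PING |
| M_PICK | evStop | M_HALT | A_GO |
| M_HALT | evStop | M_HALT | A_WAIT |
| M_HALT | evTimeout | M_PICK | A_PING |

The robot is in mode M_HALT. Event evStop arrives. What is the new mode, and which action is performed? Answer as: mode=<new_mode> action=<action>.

mode=M_HALT action=A_WAIT

current mode = M_HALT; filter table to that mode:
  (M_HALT, evError) → (M_SCAN, A_GO)
  (M_HALT, evClear) → (M_PICK, A_PING)
  (M_HALT, evContact) → (M_PICK, A_WAIT)
  (M_HALT, evStart) → (M_HALT, A_GO)
  (M_HALT, evStop) → (M_HALT, A_WAIT)  ← event matches
  (M_HALT, evTimeout) → (M_PICK, A_PING)
event = evStop selects (M_HALT, A_WAIT)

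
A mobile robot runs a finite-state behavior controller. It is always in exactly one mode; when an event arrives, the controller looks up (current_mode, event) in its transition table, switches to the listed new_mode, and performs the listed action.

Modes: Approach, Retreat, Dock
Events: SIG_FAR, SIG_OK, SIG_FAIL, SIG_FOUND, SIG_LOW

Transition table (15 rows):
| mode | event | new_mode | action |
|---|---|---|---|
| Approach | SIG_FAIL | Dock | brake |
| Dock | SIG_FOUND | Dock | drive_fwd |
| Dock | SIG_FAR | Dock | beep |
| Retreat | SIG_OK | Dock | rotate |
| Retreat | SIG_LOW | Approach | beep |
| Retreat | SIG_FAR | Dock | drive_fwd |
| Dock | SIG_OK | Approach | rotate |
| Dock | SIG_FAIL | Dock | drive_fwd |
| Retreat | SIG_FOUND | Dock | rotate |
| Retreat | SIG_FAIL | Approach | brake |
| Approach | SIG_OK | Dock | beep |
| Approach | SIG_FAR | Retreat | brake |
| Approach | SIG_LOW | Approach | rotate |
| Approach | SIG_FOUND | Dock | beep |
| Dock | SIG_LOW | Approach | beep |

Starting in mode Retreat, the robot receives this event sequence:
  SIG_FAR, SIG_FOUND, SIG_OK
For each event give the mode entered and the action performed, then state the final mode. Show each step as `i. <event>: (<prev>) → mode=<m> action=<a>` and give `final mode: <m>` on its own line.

final mode: Approach

1. SIG_FAR: (Retreat) → mode=Dock action=drive_fwd
2. SIG_FOUND: (Dock) → mode=Dock action=drive_fwd
3. SIG_OK: (Dock) → mode=Approach action=rotate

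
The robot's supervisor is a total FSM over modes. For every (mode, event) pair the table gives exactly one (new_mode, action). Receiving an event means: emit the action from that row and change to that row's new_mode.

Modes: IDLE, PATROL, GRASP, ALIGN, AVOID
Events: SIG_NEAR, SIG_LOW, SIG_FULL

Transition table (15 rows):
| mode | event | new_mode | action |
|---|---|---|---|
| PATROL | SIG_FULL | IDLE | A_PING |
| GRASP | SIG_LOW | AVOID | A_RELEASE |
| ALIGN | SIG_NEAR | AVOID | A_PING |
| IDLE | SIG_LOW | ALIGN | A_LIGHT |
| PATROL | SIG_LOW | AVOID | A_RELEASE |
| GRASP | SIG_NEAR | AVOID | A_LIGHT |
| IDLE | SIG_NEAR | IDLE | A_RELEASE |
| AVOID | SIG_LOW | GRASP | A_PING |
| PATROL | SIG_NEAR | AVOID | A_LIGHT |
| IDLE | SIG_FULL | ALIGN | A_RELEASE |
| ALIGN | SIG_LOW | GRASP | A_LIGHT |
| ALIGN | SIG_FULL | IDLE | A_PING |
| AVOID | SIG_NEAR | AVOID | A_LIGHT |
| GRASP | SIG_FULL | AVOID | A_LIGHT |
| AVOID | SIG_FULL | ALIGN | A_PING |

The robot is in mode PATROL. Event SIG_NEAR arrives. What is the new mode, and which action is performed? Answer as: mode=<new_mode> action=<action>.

mode=AVOID action=A_LIGHT

current mode = PATROL; filter table to that mode:
  (PATROL, SIG_FULL) → (IDLE, A_PING)
  (PATROL, SIG_LOW) → (AVOID, A_RELEASE)
  (PATROL, SIG_NEAR) → (AVOID, A_LIGHT)  ← event matches
event = SIG_NEAR selects (AVOID, A_LIGHT)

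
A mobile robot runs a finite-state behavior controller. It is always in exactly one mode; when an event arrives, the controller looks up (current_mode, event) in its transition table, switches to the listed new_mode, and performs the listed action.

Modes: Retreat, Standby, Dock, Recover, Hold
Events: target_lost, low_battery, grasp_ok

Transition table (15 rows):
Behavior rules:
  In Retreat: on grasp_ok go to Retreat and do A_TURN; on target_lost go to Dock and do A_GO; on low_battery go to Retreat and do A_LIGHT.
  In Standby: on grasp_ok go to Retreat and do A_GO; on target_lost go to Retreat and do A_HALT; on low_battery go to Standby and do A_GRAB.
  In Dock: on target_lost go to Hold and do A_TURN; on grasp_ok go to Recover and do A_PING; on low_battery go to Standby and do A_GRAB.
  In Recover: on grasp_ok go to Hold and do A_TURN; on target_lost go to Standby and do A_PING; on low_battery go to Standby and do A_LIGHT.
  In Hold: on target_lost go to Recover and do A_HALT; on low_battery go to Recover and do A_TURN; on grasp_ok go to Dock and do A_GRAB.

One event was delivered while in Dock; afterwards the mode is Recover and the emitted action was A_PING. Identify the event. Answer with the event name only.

grasp_ok

try target_lost: (Dock, target_lost) → (Hold, A_TURN)
try low_battery: (Dock, low_battery) → (Standby, A_GRAB)
try grasp_ok: (Dock, grasp_ok) → (Recover, A_PING)  ← matches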